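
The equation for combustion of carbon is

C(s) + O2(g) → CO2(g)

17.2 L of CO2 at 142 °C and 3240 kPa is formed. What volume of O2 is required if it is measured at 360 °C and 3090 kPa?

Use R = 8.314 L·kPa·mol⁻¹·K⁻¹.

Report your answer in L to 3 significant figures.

27.5 L

n(CO2) = PV/RT = (3240 × 17.2) / (8.314 × 415.15) = 16.15 mol
n(O2) = (1/1) × 16.15 = 16.15 mol
V = nRT/P = 16.15 × 8.314 × 633.15 / 3090 = 27.51 L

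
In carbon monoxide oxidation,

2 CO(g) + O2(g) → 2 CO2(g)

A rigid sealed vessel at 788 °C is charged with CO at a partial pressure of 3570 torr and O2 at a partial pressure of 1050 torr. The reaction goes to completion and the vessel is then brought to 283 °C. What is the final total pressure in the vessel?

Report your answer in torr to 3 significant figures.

1870 torr

With V and T fixed, P_i ∝ n_i, so the mole ratios apply directly to partial pressures at 788 °C.
P(O2) required for 3570 torr of CO = (1/2) × 3570 = 1785 torr; available 1050 torr, so O2 is limiting.
P(CO) remaining = 3570 − (2/1) × 1050 = 1470 torr
P(gaseous products) = (2)/1 × 1050 = 2100 torr
P_total at 788 °C = 1470 + 2100 = 3570 torr
Scaling to 283 °C: P = 3570 × 556.15/1061.15 = 1871 torr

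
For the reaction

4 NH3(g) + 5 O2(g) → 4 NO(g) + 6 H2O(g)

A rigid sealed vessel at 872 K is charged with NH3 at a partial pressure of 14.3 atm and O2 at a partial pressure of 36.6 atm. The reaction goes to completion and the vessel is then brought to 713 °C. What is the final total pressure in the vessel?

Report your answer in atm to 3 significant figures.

At constant V, partial pressures at 872 K are proportional to moles, so apply stoichiometry directly to pressures.
P(O2) required for 14.3 atm of NH3 = (5/4) × 14.3 = 17.88 atm; available 36.6 atm, so NH3 is limiting.
P(O2) remaining = 36.6 − (5/4) × 14.3 = 18.73 atm
P(gaseous products) = (4+6)/4 × 14.3 = 35.75 atm
P_total at 872 K = 18.73 + 35.75 = 54.48 atm
Scaling to 713 °C: P = 54.48 × 986.15/872 = 61.61 atm

61.6 atm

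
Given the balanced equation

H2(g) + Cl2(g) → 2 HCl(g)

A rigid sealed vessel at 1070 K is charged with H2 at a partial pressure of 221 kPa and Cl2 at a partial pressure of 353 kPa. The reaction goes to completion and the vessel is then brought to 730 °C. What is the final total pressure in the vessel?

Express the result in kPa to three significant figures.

538 kPa

At constant V, partial pressures at 1070 K are proportional to moles, so apply stoichiometry directly to pressures.
P(Cl2) required for 221 kPa of H2 = (1/1) × 221 = 221.0 kPa; available 353 kPa, so H2 is limiting.
P(Cl2) remaining = 353 − (1/1) × 221 = 132.0 kPa
P(gaseous products) = (2)/1 × 221 = 442.0 kPa
P_total at 1070 K = 132.0 + 442.0 = 574.0 kPa
Scaling to 730 °C: P = 574.0 × 1003.15/1070 = 538.1 kPa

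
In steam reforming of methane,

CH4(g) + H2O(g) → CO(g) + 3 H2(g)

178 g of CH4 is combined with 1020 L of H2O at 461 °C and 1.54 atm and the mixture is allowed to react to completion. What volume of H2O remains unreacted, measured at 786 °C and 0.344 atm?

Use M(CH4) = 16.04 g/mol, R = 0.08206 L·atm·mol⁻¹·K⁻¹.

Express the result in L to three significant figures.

3780 L

n(CH4) = 178 / 16.04 = 11.10 mol
n(H2O) = PV/RT = (1.54 × 1020) / (0.08206 × 734.15) = 26.07 mol
For 11.10 mol CH4, stoichiometry requires (1/1) × 11.10 = 11.10 mol H2O; 26.07 mol is available, so CH4 is limiting.
n(H2O) consumed = (1/1) × 11.10 = 11.10 mol; remaining = 26.07 − 11.10 = 14.97 mol
V(H2O) = nRT/P = 14.97 × 0.08206 × 1059.15 / 0.344 = 3782 L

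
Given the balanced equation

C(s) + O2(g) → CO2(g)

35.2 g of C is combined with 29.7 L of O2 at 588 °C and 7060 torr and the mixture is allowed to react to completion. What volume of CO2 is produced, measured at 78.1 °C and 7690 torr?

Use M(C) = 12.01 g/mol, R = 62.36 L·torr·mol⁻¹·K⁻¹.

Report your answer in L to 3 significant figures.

n(C) = 35.2 / 12.01 = 2.931 mol
n(O2) = PV/RT = (7060 × 29.7) / (62.36 × 861.15) = 3.905 mol
For 2.931 mol C, stoichiometry requires (1/1) × 2.931 = 2.931 mol O2; 3.905 mol is available, so C is limiting.
n(CO2) = (1/1) × 2.931 = 2.931 mol
V(CO2) = nRT/P = 2.931 × 62.36 × 351.25 / 7690 = 8.349 L

8.35 L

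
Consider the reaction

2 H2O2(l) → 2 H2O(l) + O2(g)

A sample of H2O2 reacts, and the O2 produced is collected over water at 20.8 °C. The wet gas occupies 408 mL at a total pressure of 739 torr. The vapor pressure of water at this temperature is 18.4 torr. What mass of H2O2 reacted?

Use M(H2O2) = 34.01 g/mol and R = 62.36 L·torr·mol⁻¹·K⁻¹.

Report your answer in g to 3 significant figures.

1.09 g

P(O2) = 739 − 18.4 = 720.6 torr
n(O2) = PV/RT = (720.6 × 0.4080) / (62.36 × 293.95) = 0.01604 mol
n(H2O2) = (2/1) × 0.01604 = 0.03208 mol
m(H2O2) = 0.03208 × 34.01 = 1.091 g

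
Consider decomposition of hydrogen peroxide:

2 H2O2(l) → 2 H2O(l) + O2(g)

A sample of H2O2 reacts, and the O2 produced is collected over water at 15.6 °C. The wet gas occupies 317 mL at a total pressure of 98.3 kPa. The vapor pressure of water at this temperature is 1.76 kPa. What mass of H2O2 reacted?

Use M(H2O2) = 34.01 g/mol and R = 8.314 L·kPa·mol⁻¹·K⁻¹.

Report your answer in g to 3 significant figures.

0.867 g

P(O2) = 98.3 − 1.76 = 96.54 kPa
n(O2) = PV/RT = (96.54 × 0.3170) / (8.314 × 288.75) = 0.01275 mol
n(H2O2) = (2/1) × 0.01275 = 0.02550 mol
m(H2O2) = 0.02550 × 34.01 = 0.8673 g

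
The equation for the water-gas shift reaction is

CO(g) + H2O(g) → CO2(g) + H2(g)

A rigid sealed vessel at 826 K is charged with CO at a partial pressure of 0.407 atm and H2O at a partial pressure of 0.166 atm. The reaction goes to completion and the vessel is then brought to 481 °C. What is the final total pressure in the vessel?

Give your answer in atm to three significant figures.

With V and T fixed, P_i ∝ n_i, so the mole ratios apply directly to partial pressures at 826 K.
P(H2O) required for 0.407 atm of CO = (1/1) × 0.407 = 0.4070 atm; available 0.166 atm, so H2O is limiting.
P(CO) remaining = 0.407 − (1/1) × 0.166 = 0.2410 atm
P(gaseous products) = (1+1)/1 × 0.166 = 0.3320 atm
P_total at 826 K = 0.2410 + 0.3320 = 0.5730 atm
Scaling to 481 °C: P = 0.5730 × 754.15/826 = 0.5232 atm

0.523 atm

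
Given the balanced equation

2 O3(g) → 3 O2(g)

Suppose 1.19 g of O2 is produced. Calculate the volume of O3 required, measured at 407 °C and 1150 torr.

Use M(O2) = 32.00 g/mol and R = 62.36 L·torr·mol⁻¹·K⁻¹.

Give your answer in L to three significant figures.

n(O2) = 1.190 / 32.00 = 0.03719 mol
n(O3) = (2/3) × 0.03719 = 0.02479 mol
V = nRT/P = 0.02479 × 62.36 × 680.15 / 1150 = 0.9143 L

0.914 L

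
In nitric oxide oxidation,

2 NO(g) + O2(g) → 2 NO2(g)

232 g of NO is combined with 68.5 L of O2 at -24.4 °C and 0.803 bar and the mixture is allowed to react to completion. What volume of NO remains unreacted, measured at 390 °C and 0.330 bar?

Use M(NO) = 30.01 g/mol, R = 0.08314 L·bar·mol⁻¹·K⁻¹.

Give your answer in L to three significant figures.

n(NO) = 232 / 30.01 = 7.731 mol
n(O2) = PV/RT = (0.803 × 68.5) / (0.08314 × 248.75) = 2.660 mol
For 7.731 mol NO, stoichiometry requires (1/2) × 7.731 = 3.865 mol O2; 2.660 mol is available, so O2 is limiting.
n(NO) consumed = (2/1) × 2.660 = 5.320 mol; remaining = 7.731 − 5.320 = 2.411 mol
V(NO) = nRT/P = 2.411 × 0.08314 × 663.15 / 0.330 = 402.8 L

403 L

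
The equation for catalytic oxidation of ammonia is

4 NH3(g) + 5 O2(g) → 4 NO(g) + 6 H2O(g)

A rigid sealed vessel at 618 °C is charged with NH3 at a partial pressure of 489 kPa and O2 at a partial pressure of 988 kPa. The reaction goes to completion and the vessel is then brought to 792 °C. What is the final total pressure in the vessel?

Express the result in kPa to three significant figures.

At constant V, partial pressures at 618 °C are proportional to moles, so apply stoichiometry directly to pressures.
P(O2) required for 489 kPa of NH3 = (5/4) × 489 = 611.2 kPa; available 988 kPa, so NH3 is limiting.
P(O2) remaining = 988 − (5/4) × 489 = 376.8 kPa
P(gaseous products) = (4+6)/4 × 489 = 1222 kPa
P_total at 618 °C = 376.8 + 1222 = 1599 kPa
Scaling to 792 °C: P = 1599 × 1065.15/891.15 = 1911 kPa

1910 kPa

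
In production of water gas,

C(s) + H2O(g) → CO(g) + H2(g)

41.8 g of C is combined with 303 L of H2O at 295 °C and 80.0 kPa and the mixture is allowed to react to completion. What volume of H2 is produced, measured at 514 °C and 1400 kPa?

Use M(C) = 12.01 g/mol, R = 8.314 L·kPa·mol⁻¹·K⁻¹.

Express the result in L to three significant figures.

n(C) = 41.8 / 12.01 = 3.480 mol
n(H2O) = PV/RT = (80.0 × 303) / (8.314 × 568.15) = 5.132 mol
For 3.480 mol C, stoichiometry requires (1/1) × 3.480 = 3.480 mol H2O; 5.132 mol is available, so C is limiting.
n(H2) = (1/1) × 3.480 = 3.480 mol
V(H2) = nRT/P = 3.480 × 8.314 × 787.15 / 1400 = 16.27 L

16.3 L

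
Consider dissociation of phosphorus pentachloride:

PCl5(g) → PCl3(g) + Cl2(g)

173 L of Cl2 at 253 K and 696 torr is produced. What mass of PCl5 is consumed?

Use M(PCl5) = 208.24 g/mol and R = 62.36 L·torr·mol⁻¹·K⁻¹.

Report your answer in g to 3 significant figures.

n(Cl2) = PV/RT = (696 × 173) / (62.36 × 253) = 7.632 mol
n(PCl5) = (1/1) × 7.632 = 7.632 mol
m(PCl5) = 7.632 × 208.24 = 1589 g

1590 g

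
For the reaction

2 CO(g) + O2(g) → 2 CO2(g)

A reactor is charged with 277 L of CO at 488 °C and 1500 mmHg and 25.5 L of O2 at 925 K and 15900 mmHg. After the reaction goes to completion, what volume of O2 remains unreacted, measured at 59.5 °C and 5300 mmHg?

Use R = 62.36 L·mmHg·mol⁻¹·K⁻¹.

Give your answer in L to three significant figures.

10.4 L

n(CO) = PV/RT = (1500 × 277) / (62.36 × 761.15) = 8.754 mol
n(O2) = PV/RT = (15900 × 25.5) / (62.36 × 925) = 7.029 mol
For 8.754 mol CO, stoichiometry requires (1/2) × 8.754 = 4.377 mol O2; 7.029 mol is available, so CO is limiting.
n(O2) consumed = (1/2) × 8.754 = 4.377 mol; remaining = 7.029 − 4.377 = 2.652 mol
V(O2) = nRT/P = 2.652 × 62.36 × 332.65 / 5300 = 10.38 L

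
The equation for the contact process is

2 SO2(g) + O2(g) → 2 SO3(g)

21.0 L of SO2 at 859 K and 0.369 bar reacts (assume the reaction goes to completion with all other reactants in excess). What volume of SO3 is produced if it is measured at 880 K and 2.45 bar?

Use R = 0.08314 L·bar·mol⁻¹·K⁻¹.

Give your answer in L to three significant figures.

n(SO2) = PV/RT = (0.369 × 21.0) / (0.08314 × 859) = 0.1085 mol
n(SO3) = (2/2) × 0.1085 = 0.1085 mol
V = nRT/P = 0.1085 × 0.08314 × 880 / 2.45 = 3.240 L

3.24 L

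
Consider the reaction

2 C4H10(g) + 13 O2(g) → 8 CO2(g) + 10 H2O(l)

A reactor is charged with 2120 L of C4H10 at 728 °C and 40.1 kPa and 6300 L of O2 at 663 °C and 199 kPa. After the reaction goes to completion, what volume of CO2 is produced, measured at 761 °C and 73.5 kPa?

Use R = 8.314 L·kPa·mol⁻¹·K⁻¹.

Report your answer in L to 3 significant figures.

n(C4H10) = PV/RT = (40.1 × 2120) / (8.314 × 1001.15) = 10.21 mol
n(O2) = PV/RT = (199 × 6300) / (8.314 × 936.15) = 161.1 mol
For 10.21 mol C4H10, stoichiometry requires (13/2) × 10.21 = 66.37 mol O2; 161.1 mol is available, so C4H10 is limiting.
n(CO2) = (8/2) × 10.21 = 40.84 mol
V(CO2) = nRT/P = 40.84 × 8.314 × 1034.15 / 73.5 = 4777 L

4780 L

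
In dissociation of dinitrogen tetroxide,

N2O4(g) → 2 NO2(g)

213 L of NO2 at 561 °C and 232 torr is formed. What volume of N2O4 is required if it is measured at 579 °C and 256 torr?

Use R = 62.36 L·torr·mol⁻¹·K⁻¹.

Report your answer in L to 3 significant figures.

98.6 L

n(NO2) = PV/RT = (232 × 213) / (62.36 × 834.15) = 0.9500 mol
n(N2O4) = (1/2) × 0.9500 = 0.4750 mol
V = nRT/P = 0.4750 × 62.36 × 852.15 / 256 = 98.60 L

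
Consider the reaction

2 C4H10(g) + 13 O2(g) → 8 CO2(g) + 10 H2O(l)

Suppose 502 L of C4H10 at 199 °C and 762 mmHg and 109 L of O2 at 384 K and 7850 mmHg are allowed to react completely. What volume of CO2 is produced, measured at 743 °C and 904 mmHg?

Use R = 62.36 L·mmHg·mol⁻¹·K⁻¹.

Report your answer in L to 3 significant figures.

n(C4H10) = PV/RT = (762 × 502) / (62.36 × 472.15) = 12.99 mol
n(O2) = PV/RT = (7850 × 109) / (62.36 × 384) = 35.73 mol
For 12.99 mol C4H10, stoichiometry requires (13/2) × 12.99 = 84.44 mol O2; 35.73 mol is available, so O2 is limiting.
n(CO2) = (8/13) × 35.73 = 21.99 mol
V(CO2) = nRT/P = 21.99 × 62.36 × 1016.15 / 904 = 1541 L

1540 L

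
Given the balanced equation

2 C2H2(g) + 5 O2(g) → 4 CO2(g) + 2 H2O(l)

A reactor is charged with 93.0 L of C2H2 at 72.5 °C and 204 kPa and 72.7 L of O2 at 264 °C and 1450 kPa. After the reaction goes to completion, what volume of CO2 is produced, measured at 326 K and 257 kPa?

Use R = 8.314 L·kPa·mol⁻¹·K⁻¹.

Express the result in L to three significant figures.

n(C2H2) = PV/RT = (204 × 93.0) / (8.314 × 345.65) = 6.602 mol
n(O2) = PV/RT = (1450 × 72.7) / (8.314 × 537.15) = 23.60 mol
For 6.602 mol C2H2, stoichiometry requires (5/2) × 6.602 = 16.51 mol O2; 23.60 mol is available, so C2H2 is limiting.
n(CO2) = (4/2) × 6.602 = 13.20 mol
V(CO2) = nRT/P = 13.20 × 8.314 × 326 / 257 = 139.2 L

139 L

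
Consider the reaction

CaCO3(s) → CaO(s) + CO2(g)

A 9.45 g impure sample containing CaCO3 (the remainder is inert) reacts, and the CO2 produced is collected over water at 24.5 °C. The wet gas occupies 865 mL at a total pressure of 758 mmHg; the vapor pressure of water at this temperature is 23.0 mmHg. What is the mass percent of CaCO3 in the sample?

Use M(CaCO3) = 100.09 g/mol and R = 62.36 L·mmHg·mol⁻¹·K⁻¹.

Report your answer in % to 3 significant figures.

36.3 %

P(CO2) = 758 − 23.0 = 735.0 mmHg
n(CO2) = PV/RT = (735.0 × 0.8650) / (62.36 × 297.65) = 0.03425 mol
n(CaCO3) = (1/1) × 0.03425 = 0.03425 mol
m(CaCO3) = 0.03425 × 100.09 = 3.428 g
%CaCO3 = 3.428 / 9.45 × 100 = 36.28%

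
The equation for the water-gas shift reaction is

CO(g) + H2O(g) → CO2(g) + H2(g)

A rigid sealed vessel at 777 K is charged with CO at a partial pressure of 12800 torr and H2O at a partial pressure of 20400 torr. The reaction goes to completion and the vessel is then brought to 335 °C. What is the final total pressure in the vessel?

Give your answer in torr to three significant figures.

26000 torr

Because the vessel is rigid and T is held at 777 K, work the stoichiometry in partial pressures (P_i = n_iRT/V).
P(H2O) required for 12800 torr of CO = (1/1) × 12800 = 12800 torr; available 20400 torr, so CO is limiting.
P(H2O) remaining = 20400 − (1/1) × 12800 = 7600 torr
P(gaseous products) = (1+1)/1 × 12800 = 25600 torr
P_total at 777 K = 7600 + 25600 = 33200 torr
Scaling to 335 °C: P = 33200 × 608.15/777 = 25990 torr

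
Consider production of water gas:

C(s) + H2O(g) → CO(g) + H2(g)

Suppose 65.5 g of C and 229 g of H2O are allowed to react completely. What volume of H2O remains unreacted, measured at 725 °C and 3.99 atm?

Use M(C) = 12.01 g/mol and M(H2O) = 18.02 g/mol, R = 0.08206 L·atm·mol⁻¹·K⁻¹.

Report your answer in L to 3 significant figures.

149 L

n(C) = 65.5 / 12.01 = 5.454 mol
n(H2O) = 229 / 18.02 = 12.71 mol
For 5.454 mol C, stoichiometry requires (1/1) × 5.454 = 5.454 mol H2O; 12.71 mol is available, so C is limiting.
n(H2O) consumed = (1/1) × 5.454 = 5.454 mol; remaining = 12.71 − 5.454 = 7.256 mol
V(H2O) = nRT/P = 7.256 × 0.08206 × 998.15 / 3.99 = 149.0 L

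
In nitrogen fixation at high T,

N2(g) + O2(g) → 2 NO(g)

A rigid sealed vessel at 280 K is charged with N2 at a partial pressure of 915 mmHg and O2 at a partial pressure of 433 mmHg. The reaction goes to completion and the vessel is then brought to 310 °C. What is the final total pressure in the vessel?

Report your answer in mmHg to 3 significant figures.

Because the vessel is rigid and T is held at 280 K, work the stoichiometry in partial pressures (P_i = n_iRT/V).
P(O2) required for 915 mmHg of N2 = (1/1) × 915 = 915.0 mmHg; available 433 mmHg, so O2 is limiting.
P(N2) remaining = 915 − (1/1) × 433 = 482.0 mmHg
P(gaseous products) = (2)/1 × 433 = 866.0 mmHg
P_total at 280 K = 482.0 + 866.0 = 1348 mmHg
Scaling to 310 °C: P = 1348 × 583.15/280 = 2807 mmHg

2810 mmHg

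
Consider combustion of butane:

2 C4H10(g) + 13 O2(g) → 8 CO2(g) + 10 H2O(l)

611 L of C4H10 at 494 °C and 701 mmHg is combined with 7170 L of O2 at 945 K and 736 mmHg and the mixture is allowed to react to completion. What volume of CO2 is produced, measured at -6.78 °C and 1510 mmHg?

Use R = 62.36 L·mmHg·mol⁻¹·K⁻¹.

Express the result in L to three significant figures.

394 L

n(C4H10) = PV/RT = (701 × 611) / (62.36 × 767.15) = 8.953 mol
n(O2) = PV/RT = (736 × 7170) / (62.36 × 945) = 89.55 mol
For 8.953 mol C4H10, stoichiometry requires (13/2) × 8.953 = 58.19 mol O2; 89.55 mol is available, so C4H10 is limiting.
n(CO2) = (8/2) × 8.953 = 35.81 mol
V(CO2) = nRT/P = 35.81 × 62.36 × 266.37 / 1510 = 393.9 L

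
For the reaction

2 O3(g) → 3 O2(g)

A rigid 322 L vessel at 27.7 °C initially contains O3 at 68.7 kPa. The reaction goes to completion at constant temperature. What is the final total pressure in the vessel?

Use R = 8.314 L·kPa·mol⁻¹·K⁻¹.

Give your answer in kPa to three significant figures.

Rigid vessel, constant T ⇒ P scales with total gas moles (2 → 3).
P_final = (3/2) × 68.7 = 103.1 kPa

103 kPa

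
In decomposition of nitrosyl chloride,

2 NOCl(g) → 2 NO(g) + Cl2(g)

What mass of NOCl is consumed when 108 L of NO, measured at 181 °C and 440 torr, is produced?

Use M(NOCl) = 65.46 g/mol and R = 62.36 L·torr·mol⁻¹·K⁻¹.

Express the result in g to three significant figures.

110 g

n(NO) = PV/RT = (440 × 108) / (62.36 × 454.15) = 1.678 mol
n(NOCl) = (2/2) × 1.678 = 1.678 mol
m(NOCl) = 1.678 × 65.46 = 109.8 g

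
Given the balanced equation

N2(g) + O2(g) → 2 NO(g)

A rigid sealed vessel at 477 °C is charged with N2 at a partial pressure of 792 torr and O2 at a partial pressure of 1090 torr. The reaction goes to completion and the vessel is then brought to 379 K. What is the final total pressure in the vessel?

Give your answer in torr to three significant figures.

951 torr

With V and T fixed, P_i ∝ n_i, so the mole ratios apply directly to partial pressures at 477 °C.
P(O2) required for 792 torr of N2 = (1/1) × 792 = 792.0 torr; available 1090 torr, so N2 is limiting.
P(O2) remaining = 1090 − (1/1) × 792 = 298.0 torr
P(gaseous products) = (2)/1 × 792 = 1584 torr
P_total at 477 °C = 298.0 + 1584 = 1882 torr
Scaling to 379 K: P = 1882 × 379/750.15 = 950.8 torr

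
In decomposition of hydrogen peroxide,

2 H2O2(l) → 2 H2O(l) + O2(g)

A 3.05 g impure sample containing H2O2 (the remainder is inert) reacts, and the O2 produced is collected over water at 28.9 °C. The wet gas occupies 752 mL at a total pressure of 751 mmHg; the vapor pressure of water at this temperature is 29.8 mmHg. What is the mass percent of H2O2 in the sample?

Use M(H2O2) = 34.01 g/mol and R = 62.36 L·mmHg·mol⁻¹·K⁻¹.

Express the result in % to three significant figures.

P(O2) = 751 − 29.8 = 721.2 mmHg
n(O2) = PV/RT = (721.2 × 0.7520) / (62.36 × 302.05) = 0.02879 mol
n(H2O2) = (2/1) × 0.02879 = 0.05758 mol
m(H2O2) = 0.05758 × 34.01 = 1.958 g
%H2O2 = 1.958 / 3.05 × 100 = 64.20%

64.2 %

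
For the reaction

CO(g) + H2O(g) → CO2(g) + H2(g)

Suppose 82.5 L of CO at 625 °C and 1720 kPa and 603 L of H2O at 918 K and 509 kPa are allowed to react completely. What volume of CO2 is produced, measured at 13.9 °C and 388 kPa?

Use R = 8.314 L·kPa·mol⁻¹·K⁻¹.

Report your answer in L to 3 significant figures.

n(CO) = PV/RT = (1720 × 82.5) / (8.314 × 898.15) = 19.00 mol
n(H2O) = PV/RT = (509 × 603) / (8.314 × 918) = 40.21 mol
For 19.00 mol CO, stoichiometry requires (1/1) × 19.00 = 19.00 mol H2O; 40.21 mol is available, so CO is limiting.
n(CO2) = (1/1) × 19.00 = 19.00 mol
V(CO2) = nRT/P = 19.00 × 8.314 × 287.05 / 388 = 116.9 L

117 L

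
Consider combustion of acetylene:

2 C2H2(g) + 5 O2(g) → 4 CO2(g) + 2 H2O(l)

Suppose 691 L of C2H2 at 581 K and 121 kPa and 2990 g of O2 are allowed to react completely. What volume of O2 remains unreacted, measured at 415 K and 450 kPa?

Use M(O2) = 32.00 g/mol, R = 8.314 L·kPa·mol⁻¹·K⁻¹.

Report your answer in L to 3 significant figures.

n(C2H2) = PV/RT = (121 × 691) / (8.314 × 581) = 17.31 mol
n(O2) = 2990 / 32.00 = 93.44 mol
For 17.31 mol C2H2, stoichiometry requires (5/2) × 17.31 = 43.27 mol O2; 93.44 mol is available, so C2H2 is limiting.
n(O2) consumed = (5/2) × 17.31 = 43.27 mol; remaining = 93.44 − 43.27 = 50.17 mol
V(O2) = nRT/P = 50.17 × 8.314 × 415 / 450 = 384.7 L

385 L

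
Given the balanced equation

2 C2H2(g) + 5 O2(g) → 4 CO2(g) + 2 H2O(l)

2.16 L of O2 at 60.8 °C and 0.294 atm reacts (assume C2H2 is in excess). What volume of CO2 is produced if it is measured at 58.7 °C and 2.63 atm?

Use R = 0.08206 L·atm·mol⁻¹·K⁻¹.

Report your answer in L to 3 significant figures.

0.192 L

n(O2) = PV/RT = (0.294 × 2.16) / (0.08206 × 333.95) = 0.02317 mol
n(CO2) = (4/5) × 0.02317 = 0.01854 mol
V = nRT/P = 0.01854 × 0.08206 × 331.85 / 2.63 = 0.1920 L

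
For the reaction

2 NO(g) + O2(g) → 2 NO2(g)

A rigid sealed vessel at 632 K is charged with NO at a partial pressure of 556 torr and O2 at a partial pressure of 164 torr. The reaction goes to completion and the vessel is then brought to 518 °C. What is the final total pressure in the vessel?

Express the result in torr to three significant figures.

Because the vessel is rigid and T is held at 632 K, work the stoichiometry in partial pressures (P_i = n_iRT/V).
P(O2) required for 556 torr of NO = (1/2) × 556 = 278.0 torr; available 164 torr, so O2 is limiting.
P(NO) remaining = 556 − (2/1) × 164 = 228.0 torr
P(gaseous products) = (2)/1 × 164 = 328.0 torr
P_total at 632 K = 228.0 + 328.0 = 556.0 torr
Scaling to 518 °C: P = 556.0 × 791.15/632 = 696.0 torr

696 torr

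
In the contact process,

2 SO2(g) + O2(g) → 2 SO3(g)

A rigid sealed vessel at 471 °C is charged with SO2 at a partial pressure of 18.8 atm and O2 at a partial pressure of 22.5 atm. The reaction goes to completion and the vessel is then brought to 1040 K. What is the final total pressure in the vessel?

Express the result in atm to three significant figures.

44.6 atm

At constant V, partial pressures at 471 °C are proportional to moles, so apply stoichiometry directly to pressures.
P(O2) required for 18.8 atm of SO2 = (1/2) × 18.8 = 9.400 atm; available 22.5 atm, so SO2 is limiting.
P(O2) remaining = 22.5 − (1/2) × 18.8 = 13.10 atm
P(gaseous products) = (2)/2 × 18.8 = 18.80 atm
P_total at 471 °C = 13.10 + 18.80 = 31.90 atm
Scaling to 1040 K: P = 31.90 × 1040/744.15 = 44.58 atm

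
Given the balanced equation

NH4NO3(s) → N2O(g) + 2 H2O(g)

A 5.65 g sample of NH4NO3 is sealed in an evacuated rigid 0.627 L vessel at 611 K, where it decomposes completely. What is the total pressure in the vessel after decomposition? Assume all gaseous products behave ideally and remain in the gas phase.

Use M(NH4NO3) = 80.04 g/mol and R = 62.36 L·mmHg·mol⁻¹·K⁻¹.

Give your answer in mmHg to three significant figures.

n(NH4NO3) = 5.65 / 80.04 = 0.07059 mol
n(gas produced) = (3/1) × 0.07059 = 0.2118 mol
P = nRT/V = 0.2118 × 62.36 × 611 / 0.627 = 12870 mmHg

12900 mmHg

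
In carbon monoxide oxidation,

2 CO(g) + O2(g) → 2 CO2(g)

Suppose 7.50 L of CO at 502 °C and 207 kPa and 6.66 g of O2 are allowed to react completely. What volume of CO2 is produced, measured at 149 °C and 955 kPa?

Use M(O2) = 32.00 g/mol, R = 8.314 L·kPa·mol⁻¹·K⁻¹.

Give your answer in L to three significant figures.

0.885 L

n(CO) = PV/RT = (207 × 7.50) / (8.314 × 775.15) = 0.2409 mol
n(O2) = 6.66 / 32.00 = 0.2081 mol
For 0.2409 mol CO, stoichiometry requires (1/2) × 0.2409 = 0.1205 mol O2; 0.2081 mol is available, so CO is limiting.
n(CO2) = (2/2) × 0.2409 = 0.2409 mol
V(CO2) = nRT/P = 0.2409 × 8.314 × 422.15 / 955 = 0.8853 L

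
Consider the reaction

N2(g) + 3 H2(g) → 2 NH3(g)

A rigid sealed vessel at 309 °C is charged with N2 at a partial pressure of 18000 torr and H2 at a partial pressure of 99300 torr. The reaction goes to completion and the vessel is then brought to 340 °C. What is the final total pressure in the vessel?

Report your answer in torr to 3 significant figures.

Because the vessel is rigid and T is held at 309 °C, work the stoichiometry in partial pressures (P_i = n_iRT/V).
P(H2) required for 18000 torr of N2 = (3/1) × 18000 = 54000 torr; available 99300 torr, so N2 is limiting.
P(H2) remaining = 99300 − (3/1) × 18000 = 45300 torr
P(gaseous products) = (2)/1 × 18000 = 36000 torr
P_total at 309 °C = 45300 + 36000 = 81300 torr
Scaling to 340 °C: P = 81300 × 613.15/582.15 = 85630 torr

85600 torr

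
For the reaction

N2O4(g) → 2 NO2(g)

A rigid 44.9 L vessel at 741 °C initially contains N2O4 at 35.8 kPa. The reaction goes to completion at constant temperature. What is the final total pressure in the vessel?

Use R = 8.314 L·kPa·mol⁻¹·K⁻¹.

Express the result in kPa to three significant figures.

71.6 kPa

At constant T and V, P ∝ n(gas): 1 mol gas → 2 mol gas.
P_final = (2/1) × 35.8 = 71.60 kPa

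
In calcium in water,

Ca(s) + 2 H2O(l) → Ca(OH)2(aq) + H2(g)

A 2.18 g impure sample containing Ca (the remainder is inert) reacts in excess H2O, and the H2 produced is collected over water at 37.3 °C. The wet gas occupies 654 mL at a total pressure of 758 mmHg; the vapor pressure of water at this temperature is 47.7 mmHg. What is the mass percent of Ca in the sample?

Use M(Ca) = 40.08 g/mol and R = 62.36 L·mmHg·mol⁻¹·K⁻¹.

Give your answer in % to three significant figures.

P(H2) = 758 − 47.7 = 710.3 mmHg
n(H2) = PV/RT = (710.3 × 0.6540) / (62.36 × 310.45) = 0.02400 mol
n(Ca) = (1/1) × 0.02400 = 0.02400 mol
m(Ca) = 0.02400 × 40.08 = 0.9619 g
%Ca = 0.9619 / 2.18 × 100 = 44.12%

44.1 %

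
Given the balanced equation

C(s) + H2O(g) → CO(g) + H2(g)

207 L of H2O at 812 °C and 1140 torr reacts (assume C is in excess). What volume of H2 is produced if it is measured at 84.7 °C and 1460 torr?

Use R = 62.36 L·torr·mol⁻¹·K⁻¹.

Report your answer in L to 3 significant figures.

n(H2O) = PV/RT = (1140 × 207) / (62.36 × 1085.15) = 3.487 mol
n(H2) = (1/1) × 3.487 = 3.487 mol
V = nRT/P = 3.487 × 62.36 × 357.85 / 1460 = 53.30 L

53.3 L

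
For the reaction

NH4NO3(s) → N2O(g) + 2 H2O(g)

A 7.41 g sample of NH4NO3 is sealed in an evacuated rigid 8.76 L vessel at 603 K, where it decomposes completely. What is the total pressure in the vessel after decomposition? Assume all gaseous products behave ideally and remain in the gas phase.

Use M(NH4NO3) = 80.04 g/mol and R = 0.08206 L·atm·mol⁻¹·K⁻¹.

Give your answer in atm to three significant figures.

1.57 atm

n(NH4NO3) = 7.41 / 80.04 = 0.09258 mol
n(gas produced) = (3/1) × 0.09258 = 0.2777 mol
P = nRT/V = 0.2777 × 0.08206 × 603 / 8.76 = 1.569 atm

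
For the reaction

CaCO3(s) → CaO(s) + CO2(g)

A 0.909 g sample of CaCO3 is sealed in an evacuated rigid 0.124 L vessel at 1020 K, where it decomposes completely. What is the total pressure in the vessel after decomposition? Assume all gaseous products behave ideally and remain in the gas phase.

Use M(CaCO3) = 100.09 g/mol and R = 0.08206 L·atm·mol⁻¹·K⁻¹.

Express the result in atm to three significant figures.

n(CaCO3) = 0.909 / 100.09 = 0.009082 mol
n(gas produced) = (1/1) × 0.009082 = 0.009082 mol
P = nRT/V = 0.009082 × 0.08206 × 1020 / 0.124 = 6.130 atm

6.13 atm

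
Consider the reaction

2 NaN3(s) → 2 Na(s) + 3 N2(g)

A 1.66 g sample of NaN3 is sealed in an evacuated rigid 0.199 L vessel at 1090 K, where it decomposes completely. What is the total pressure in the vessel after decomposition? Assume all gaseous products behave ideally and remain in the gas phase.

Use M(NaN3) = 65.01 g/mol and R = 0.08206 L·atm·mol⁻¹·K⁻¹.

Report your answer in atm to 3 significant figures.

n(NaN3) = 1.66 / 65.01 = 0.02553 mol
n(gas produced) = (3/2) × 0.02553 = 0.03830 mol
P = nRT/V = 0.03830 × 0.08206 × 1090 / 0.199 = 17.21 atm

17.2 atm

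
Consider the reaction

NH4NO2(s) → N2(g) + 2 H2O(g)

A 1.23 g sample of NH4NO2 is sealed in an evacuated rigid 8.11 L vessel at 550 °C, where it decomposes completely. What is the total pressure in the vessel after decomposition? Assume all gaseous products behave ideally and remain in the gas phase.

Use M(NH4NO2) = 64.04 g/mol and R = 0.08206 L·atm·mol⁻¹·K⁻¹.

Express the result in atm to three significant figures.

0.480 atm

n(NH4NO2) = 1.23 / 64.04 = 0.01921 mol
n(gas produced) = (3/1) × 0.01921 = 0.05763 mol
P = nRT/V = 0.05763 × 0.08206 × 823.15 / 8.11 = 0.4800 atm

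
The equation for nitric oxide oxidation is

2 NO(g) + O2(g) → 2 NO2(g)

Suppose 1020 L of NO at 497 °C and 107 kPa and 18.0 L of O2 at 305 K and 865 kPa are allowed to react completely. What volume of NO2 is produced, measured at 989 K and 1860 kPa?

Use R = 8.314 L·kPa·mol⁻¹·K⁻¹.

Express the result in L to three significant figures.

54.3 L

n(NO) = PV/RT = (107 × 1020) / (8.314 × 770.15) = 17.05 mol
n(O2) = PV/RT = (865 × 18.0) / (8.314 × 305) = 6.140 mol
For 17.05 mol NO, stoichiometry requires (1/2) × 17.05 = 8.525 mol O2; 6.140 mol is available, so O2 is limiting.
n(NO2) = (2/1) × 6.140 = 12.28 mol
V(NO2) = nRT/P = 12.28 × 8.314 × 989 / 1860 = 54.29 L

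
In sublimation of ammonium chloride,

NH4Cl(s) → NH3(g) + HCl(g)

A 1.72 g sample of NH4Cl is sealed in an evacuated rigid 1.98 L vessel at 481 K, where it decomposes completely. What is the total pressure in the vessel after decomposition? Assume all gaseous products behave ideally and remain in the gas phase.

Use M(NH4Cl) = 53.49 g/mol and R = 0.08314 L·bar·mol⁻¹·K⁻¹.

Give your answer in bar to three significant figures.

n(NH4Cl) = 1.72 / 53.49 = 0.03216 mol
n(gas produced) = (2/1) × 0.03216 = 0.06432 mol
P = nRT/V = 0.06432 × 0.08314 × 481 / 1.98 = 1.299 bar

1.30 bar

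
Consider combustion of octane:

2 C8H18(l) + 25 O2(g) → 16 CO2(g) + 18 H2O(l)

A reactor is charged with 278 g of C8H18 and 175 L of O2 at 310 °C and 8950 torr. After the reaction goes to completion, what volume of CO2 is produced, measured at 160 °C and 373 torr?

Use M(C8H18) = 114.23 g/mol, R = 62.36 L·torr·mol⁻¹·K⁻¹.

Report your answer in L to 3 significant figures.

1410 L

n(C8H18) = 278 / 114.23 = 2.434 mol
n(O2) = PV/RT = (8950 × 175) / (62.36 × 583.15) = 43.07 mol
For 2.434 mol C8H18, stoichiometry requires (25/2) × 2.434 = 30.43 mol O2; 43.07 mol is available, so C8H18 is limiting.
n(CO2) = (16/2) × 2.434 = 19.47 mol
V(CO2) = nRT/P = 19.47 × 62.36 × 433.15 / 373 = 1410 L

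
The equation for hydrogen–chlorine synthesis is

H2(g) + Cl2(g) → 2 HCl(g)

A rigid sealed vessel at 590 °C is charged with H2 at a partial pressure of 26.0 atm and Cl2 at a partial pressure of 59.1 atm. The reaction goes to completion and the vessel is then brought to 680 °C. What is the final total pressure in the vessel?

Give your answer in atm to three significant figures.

Because the vessel is rigid and T is held at 590 °C, work the stoichiometry in partial pressures (P_i = n_iRT/V).
P(Cl2) required for 26.0 atm of H2 = (1/1) × 26.0 = 26.00 atm; available 59.1 atm, so H2 is limiting.
P(Cl2) remaining = 59.1 − (1/1) × 26.0 = 33.10 atm
P(gaseous products) = (2)/1 × 26.0 = 52.00 atm
P_total at 590 °C = 33.10 + 52.00 = 85.10 atm
Scaling to 680 °C: P = 85.10 × 953.15/863.15 = 93.97 atm

94.0 atm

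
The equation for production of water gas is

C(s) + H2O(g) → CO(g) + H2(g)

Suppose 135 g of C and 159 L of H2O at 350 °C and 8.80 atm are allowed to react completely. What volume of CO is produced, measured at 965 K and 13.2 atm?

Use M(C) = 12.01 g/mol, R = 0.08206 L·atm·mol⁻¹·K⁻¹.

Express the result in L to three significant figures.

n(C) = 135 / 12.01 = 11.24 mol
n(H2O) = PV/RT = (8.80 × 159) / (0.08206 × 623.15) = 27.36 mol
For 11.24 mol C, stoichiometry requires (1/1) × 11.24 = 11.24 mol H2O; 27.36 mol is available, so C is limiting.
n(CO) = (1/1) × 11.24 = 11.24 mol
V(CO) = nRT/P = 11.24 × 0.08206 × 965 / 13.2 = 67.43 L

67.4 L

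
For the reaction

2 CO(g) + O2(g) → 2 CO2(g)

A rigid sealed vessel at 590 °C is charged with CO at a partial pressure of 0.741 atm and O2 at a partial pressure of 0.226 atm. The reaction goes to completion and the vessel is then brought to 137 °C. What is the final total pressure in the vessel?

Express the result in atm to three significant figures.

0.352 atm

At constant V, partial pressures at 590 °C are proportional to moles, so apply stoichiometry directly to pressures.
P(O2) required for 0.741 atm of CO = (1/2) × 0.741 = 0.3705 atm; available 0.226 atm, so O2 is limiting.
P(CO) remaining = 0.741 − (2/1) × 0.226 = 0.2890 atm
P(gaseous products) = (2)/1 × 0.226 = 0.4520 atm
P_total at 590 °C = 0.2890 + 0.4520 = 0.7410 atm
Scaling to 137 °C: P = 0.7410 × 410.15/863.15 = 0.3521 atm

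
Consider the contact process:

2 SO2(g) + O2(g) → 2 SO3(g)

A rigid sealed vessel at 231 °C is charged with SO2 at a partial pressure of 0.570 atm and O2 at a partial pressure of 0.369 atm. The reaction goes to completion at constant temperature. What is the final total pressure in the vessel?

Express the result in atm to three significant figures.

With V and T fixed, P_i ∝ n_i, so the mole ratios apply directly to partial pressures at 231 °C.
P(O2) required for 0.570 atm of SO2 = (1/2) × 0.570 = 0.2850 atm; available 0.369 atm, so SO2 is limiting.
P(O2) remaining = 0.369 − (1/2) × 0.570 = 0.08400 atm
P(gaseous products) = (2)/2 × 0.570 = 0.5700 atm
P_total at 231 °C = 0.08400 + 0.5700 = 0.6540 atm

0.654 atm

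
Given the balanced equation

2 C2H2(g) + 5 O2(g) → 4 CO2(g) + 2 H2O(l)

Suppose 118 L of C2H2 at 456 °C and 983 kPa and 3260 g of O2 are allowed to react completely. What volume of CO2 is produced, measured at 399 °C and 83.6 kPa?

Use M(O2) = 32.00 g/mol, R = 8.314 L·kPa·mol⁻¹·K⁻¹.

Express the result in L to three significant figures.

2560 L

n(C2H2) = PV/RT = (983 × 118) / (8.314 × 729.15) = 19.13 mol
n(O2) = 3260 / 32.00 = 101.9 mol
For 19.13 mol C2H2, stoichiometry requires (5/2) × 19.13 = 47.82 mol O2; 101.9 mol is available, so C2H2 is limiting.
n(CO2) = (4/2) × 19.13 = 38.26 mol
V(CO2) = nRT/P = 38.26 × 8.314 × 672.15 / 83.6 = 2557 L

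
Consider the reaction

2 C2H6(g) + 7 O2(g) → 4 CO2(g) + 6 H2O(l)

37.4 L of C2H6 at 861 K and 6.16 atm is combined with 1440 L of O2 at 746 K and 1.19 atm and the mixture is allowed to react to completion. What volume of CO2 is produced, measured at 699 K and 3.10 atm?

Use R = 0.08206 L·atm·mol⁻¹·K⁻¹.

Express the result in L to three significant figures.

n(C2H6) = PV/RT = (6.16 × 37.4) / (0.08206 × 861) = 3.261 mol
n(O2) = PV/RT = (1.19 × 1440) / (0.08206 × 746) = 27.99 mol
For 3.261 mol C2H6, stoichiometry requires (7/2) × 3.261 = 11.41 mol O2; 27.99 mol is available, so C2H6 is limiting.
n(CO2) = (4/2) × 3.261 = 6.522 mol
V(CO2) = nRT/P = 6.522 × 0.08206 × 699 / 3.10 = 120.7 L

121 L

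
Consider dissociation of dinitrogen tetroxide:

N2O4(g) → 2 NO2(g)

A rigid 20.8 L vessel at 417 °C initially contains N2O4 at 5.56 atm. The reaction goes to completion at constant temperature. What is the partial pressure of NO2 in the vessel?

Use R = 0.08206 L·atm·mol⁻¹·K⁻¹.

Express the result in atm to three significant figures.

n(N2O4)₀ = PV/RT = (5.56 × 20.8) / (0.08206 × 690.15) = 2.042 mol
n(NO2) = (2/1) × 2.042 = 4.084 mol
P(NO2) = nRT/V = 4.084 × 0.08206 × 690.15 / 20.8 = 11.12 atm

11.1 atm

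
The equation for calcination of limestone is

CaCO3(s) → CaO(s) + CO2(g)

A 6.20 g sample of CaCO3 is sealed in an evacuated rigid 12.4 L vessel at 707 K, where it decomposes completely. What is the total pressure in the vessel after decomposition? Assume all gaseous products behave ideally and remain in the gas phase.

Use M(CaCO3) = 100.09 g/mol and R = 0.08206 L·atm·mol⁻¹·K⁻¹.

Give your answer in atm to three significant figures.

0.290 atm

n(CaCO3) = 6.20 / 100.09 = 0.06194 mol
n(gas produced) = (1/1) × 0.06194 = 0.06194 mol
P = nRT/V = 0.06194 × 0.08206 × 707 / 12.4 = 0.2898 atm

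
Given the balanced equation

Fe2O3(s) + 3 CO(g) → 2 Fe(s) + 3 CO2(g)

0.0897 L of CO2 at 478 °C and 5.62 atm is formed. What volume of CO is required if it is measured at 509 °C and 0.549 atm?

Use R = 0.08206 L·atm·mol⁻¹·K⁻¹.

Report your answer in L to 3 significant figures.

n(CO2) = PV/RT = (5.62 × 0.0897) / (0.08206 × 751.15) = 0.008178 mol
n(CO) = (3/3) × 0.008178 = 0.008178 mol
V = nRT/P = 0.008178 × 0.08206 × 782.15 / 0.549 = 0.9561 L

0.956 L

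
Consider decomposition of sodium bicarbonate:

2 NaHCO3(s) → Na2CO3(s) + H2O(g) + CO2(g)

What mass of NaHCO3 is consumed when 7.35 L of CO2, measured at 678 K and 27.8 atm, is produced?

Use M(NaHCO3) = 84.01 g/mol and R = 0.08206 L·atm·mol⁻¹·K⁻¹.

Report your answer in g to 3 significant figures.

n(CO2) = PV/RT = (27.8 × 7.35) / (0.08206 × 678) = 3.673 mol
n(NaHCO3) = (2/1) × 3.673 = 7.346 mol
m(NaHCO3) = 7.346 × 84.01 = 617.1 g

617 g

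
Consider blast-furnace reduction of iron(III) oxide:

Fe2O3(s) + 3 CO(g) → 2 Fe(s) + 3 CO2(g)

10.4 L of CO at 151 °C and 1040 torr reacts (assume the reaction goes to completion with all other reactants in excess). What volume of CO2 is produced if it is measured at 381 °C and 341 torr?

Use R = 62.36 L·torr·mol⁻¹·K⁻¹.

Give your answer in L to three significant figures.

n(CO) = PV/RT = (1040 × 10.4) / (62.36 × 424.15) = 0.4089 mol
n(CO2) = (3/3) × 0.4089 = 0.4089 mol
V = nRT/P = 0.4089 × 62.36 × 654.15 / 341 = 48.92 L

48.9 L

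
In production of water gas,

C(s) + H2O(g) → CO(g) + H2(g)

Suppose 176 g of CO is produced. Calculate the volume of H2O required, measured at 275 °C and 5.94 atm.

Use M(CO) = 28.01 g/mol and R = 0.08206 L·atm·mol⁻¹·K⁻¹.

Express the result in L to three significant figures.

47.6 L

n(CO) = 176.0 / 28.01 = 6.283 mol
n(H2O) = (1/1) × 6.283 = 6.283 mol
V = nRT/P = 6.283 × 0.08206 × 548.15 / 5.94 = 47.58 L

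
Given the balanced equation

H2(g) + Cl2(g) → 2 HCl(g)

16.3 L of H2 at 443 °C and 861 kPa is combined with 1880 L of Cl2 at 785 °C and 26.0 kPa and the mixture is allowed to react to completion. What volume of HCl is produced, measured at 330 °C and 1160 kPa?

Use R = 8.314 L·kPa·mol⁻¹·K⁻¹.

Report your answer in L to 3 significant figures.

n(H2) = PV/RT = (861 × 16.3) / (8.314 × 716.15) = 2.357 mol
n(Cl2) = PV/RT = (26.0 × 1880) / (8.314 × 1058.15) = 5.556 mol
For 2.357 mol H2, stoichiometry requires (1/1) × 2.357 = 2.357 mol Cl2; 5.556 mol is available, so H2 is limiting.
n(HCl) = (2/1) × 2.357 = 4.714 mol
V(HCl) = nRT/P = 4.714 × 8.314 × 603.15 / 1160 = 20.38 L

20.4 L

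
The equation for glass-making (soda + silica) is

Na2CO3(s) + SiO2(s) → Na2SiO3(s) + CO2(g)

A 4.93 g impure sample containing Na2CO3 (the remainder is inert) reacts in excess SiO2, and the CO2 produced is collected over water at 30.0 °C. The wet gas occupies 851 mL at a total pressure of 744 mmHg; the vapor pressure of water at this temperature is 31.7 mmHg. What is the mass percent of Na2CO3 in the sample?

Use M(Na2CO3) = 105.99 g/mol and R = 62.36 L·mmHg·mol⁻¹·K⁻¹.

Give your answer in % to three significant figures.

68.9 %

P(CO2) = 744 − 31.7 = 712.3 mmHg
n(CO2) = PV/RT = (712.3 × 0.8510) / (62.36 × 303.15) = 0.03206 mol
n(Na2CO3) = (1/1) × 0.03206 = 0.03206 mol
m(Na2CO3) = 0.03206 × 105.99 = 3.398 g
%Na2CO3 = 3.398 / 4.93 × 100 = 68.92%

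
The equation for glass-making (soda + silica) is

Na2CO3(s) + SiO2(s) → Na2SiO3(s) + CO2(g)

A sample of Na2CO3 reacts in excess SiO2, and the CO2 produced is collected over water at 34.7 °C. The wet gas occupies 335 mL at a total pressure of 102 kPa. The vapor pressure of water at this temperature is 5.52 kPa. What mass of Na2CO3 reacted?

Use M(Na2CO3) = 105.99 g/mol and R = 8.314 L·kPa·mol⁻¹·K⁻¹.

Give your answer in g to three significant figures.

1.34 g

P(CO2) = 102 − 5.52 = 96.48 kPa
n(CO2) = PV/RT = (96.48 × 0.3350) / (8.314 × 307.85) = 0.01263 mol
n(Na2CO3) = (1/1) × 0.01263 = 0.01263 mol
m(Na2CO3) = 0.01263 × 105.99 = 1.339 g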